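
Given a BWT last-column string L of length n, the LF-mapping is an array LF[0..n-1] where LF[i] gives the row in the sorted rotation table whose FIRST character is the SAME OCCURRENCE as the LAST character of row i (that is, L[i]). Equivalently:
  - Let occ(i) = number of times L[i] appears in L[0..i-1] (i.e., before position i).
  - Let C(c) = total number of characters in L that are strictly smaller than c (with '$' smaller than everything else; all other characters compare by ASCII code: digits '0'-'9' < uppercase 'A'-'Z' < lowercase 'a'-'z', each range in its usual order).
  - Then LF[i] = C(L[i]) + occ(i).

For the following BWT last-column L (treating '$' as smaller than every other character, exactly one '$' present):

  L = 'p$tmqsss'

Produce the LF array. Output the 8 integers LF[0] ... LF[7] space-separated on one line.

Char counts: '$':1, 'm':1, 'p':1, 'q':1, 's':3, 't':1
C (first-col start): C('$')=0, C('m')=1, C('p')=2, C('q')=3, C('s')=4, C('t')=7
L[0]='p': occ=0, LF[0]=C('p')+0=2+0=2
L[1]='$': occ=0, LF[1]=C('$')+0=0+0=0
L[2]='t': occ=0, LF[2]=C('t')+0=7+0=7
L[3]='m': occ=0, LF[3]=C('m')+0=1+0=1
L[4]='q': occ=0, LF[4]=C('q')+0=3+0=3
L[5]='s': occ=0, LF[5]=C('s')+0=4+0=4
L[6]='s': occ=1, LF[6]=C('s')+1=4+1=5
L[7]='s': occ=2, LF[7]=C('s')+2=4+2=6

Answer: 2 0 7 1 3 4 5 6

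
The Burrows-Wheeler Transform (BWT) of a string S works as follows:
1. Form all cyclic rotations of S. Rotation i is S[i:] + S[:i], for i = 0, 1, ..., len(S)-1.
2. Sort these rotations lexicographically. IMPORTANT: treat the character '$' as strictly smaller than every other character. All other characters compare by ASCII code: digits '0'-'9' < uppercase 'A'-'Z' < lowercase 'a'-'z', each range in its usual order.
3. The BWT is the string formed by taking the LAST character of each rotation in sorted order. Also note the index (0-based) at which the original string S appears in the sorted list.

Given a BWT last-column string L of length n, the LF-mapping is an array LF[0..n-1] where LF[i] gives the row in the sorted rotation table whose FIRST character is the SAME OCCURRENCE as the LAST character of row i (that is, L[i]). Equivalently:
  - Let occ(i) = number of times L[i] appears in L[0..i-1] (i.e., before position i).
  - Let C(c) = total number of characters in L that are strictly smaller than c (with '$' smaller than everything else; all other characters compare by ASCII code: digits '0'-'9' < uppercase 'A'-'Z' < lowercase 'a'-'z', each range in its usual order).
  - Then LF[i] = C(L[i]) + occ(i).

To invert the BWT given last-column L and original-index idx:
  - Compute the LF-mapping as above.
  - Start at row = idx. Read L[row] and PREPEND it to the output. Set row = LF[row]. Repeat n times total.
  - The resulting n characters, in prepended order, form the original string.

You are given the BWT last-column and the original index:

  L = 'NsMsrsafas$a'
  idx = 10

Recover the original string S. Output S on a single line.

Answer: sassafrasMN$

Derivation:
LF mapping: 2 8 1 9 7 10 3 6 4 11 0 5
Walk LF starting at row 10, prepending L[row]:
  step 1: row=10, L[10]='$', prepend. Next row=LF[10]=0
  step 2: row=0, L[0]='N', prepend. Next row=LF[0]=2
  step 3: row=2, L[2]='M', prepend. Next row=LF[2]=1
  step 4: row=1, L[1]='s', prepend. Next row=LF[1]=8
  step 5: row=8, L[8]='a', prepend. Next row=LF[8]=4
  step 6: row=4, L[4]='r', prepend. Next row=LF[4]=7
  step 7: row=7, L[7]='f', prepend. Next row=LF[7]=6
  step 8: row=6, L[6]='a', prepend. Next row=LF[6]=3
  step 9: row=3, L[3]='s', prepend. Next row=LF[3]=9
  step 10: row=9, L[9]='s', prepend. Next row=LF[9]=11
  step 11: row=11, L[11]='a', prepend. Next row=LF[11]=5
  step 12: row=5, L[5]='s', prepend. Next row=LF[5]=10
Reversed output: sassafrasMN$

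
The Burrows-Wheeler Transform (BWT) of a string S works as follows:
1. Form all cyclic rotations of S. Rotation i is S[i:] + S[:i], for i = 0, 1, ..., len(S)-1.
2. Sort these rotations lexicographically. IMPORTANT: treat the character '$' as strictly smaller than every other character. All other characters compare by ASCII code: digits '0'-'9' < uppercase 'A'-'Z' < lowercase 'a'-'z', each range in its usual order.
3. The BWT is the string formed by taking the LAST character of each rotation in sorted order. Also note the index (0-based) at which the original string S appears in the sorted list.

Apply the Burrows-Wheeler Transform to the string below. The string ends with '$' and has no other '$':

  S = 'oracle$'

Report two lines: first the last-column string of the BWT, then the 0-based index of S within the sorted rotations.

Answer: eralc$o
5

Derivation:
All 7 rotations (rotation i = S[i:]+S[:i]):
  rot[0] = oracle$
  rot[1] = racle$o
  rot[2] = acle$or
  rot[3] = cle$ora
  rot[4] = le$orac
  rot[5] = e$oracl
  rot[6] = $oracle
Sorted (with $ < everything):
  sorted[0] = $oracle  (last char: 'e')
  sorted[1] = acle$or  (last char: 'r')
  sorted[2] = cle$ora  (last char: 'a')
  sorted[3] = e$oracl  (last char: 'l')
  sorted[4] = le$orac  (last char: 'c')
  sorted[5] = oracle$  (last char: '$')
  sorted[6] = racle$o  (last char: 'o')
Last column: eralc$o
Original string S is at sorted index 5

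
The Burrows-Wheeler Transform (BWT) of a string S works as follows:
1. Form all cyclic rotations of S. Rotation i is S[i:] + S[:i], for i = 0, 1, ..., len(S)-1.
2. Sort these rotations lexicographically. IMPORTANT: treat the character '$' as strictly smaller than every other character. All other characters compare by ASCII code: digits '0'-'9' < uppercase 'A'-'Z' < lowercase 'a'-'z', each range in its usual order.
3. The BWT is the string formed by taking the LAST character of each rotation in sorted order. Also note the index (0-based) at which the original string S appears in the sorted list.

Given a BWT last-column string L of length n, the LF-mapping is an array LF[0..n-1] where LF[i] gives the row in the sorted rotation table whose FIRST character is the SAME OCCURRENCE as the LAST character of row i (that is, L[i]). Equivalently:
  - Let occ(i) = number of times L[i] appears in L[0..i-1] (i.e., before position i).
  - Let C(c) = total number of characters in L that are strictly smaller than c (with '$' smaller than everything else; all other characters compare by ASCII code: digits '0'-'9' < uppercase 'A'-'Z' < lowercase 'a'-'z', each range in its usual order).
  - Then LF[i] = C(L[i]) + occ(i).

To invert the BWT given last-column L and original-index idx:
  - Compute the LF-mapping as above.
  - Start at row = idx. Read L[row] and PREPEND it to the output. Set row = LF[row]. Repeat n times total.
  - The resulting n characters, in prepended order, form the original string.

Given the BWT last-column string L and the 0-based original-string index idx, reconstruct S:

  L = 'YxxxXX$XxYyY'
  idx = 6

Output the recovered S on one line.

Answer: YyxxXYxXxXY$

Derivation:
LF mapping: 4 7 8 9 1 2 0 3 10 5 11 6
Walk LF starting at row 6, prepending L[row]:
  step 1: row=6, L[6]='$', prepend. Next row=LF[6]=0
  step 2: row=0, L[0]='Y', prepend. Next row=LF[0]=4
  step 3: row=4, L[4]='X', prepend. Next row=LF[4]=1
  step 4: row=1, L[1]='x', prepend. Next row=LF[1]=7
  step 5: row=7, L[7]='X', prepend. Next row=LF[7]=3
  step 6: row=3, L[3]='x', prepend. Next row=LF[3]=9
  step 7: row=9, L[9]='Y', prepend. Next row=LF[9]=5
  step 8: row=5, L[5]='X', prepend. Next row=LF[5]=2
  step 9: row=2, L[2]='x', prepend. Next row=LF[2]=8
  step 10: row=8, L[8]='x', prepend. Next row=LF[8]=10
  step 11: row=10, L[10]='y', prepend. Next row=LF[10]=11
  step 12: row=11, L[11]='Y', prepend. Next row=LF[11]=6
Reversed output: YyxxXYxXxXY$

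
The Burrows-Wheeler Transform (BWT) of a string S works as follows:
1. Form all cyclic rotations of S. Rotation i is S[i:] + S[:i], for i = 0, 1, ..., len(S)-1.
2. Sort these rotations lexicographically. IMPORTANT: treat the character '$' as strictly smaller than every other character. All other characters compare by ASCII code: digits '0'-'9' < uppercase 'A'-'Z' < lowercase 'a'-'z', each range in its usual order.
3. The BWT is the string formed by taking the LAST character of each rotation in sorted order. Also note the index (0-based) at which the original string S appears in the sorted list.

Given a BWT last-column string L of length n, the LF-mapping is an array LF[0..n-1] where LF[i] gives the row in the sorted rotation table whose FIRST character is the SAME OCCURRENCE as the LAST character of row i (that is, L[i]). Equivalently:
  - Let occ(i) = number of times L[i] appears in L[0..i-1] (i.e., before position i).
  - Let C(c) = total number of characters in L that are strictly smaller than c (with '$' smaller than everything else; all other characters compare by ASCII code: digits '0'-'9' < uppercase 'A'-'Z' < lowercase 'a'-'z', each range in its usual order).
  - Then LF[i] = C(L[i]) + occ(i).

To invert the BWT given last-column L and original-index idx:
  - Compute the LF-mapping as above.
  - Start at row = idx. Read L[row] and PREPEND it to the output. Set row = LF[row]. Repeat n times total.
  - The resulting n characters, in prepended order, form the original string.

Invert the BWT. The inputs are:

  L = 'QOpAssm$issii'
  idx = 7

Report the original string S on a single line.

Answer: mississipOAQ$

Derivation:
LF mapping: 3 2 8 1 9 10 7 0 4 11 12 5 6
Walk LF starting at row 7, prepending L[row]:
  step 1: row=7, L[7]='$', prepend. Next row=LF[7]=0
  step 2: row=0, L[0]='Q', prepend. Next row=LF[0]=3
  step 3: row=3, L[3]='A', prepend. Next row=LF[3]=1
  step 4: row=1, L[1]='O', prepend. Next row=LF[1]=2
  step 5: row=2, L[2]='p', prepend. Next row=LF[2]=8
  step 6: row=8, L[8]='i', prepend. Next row=LF[8]=4
  step 7: row=4, L[4]='s', prepend. Next row=LF[4]=9
  step 8: row=9, L[9]='s', prepend. Next row=LF[9]=11
  step 9: row=11, L[11]='i', prepend. Next row=LF[11]=5
  step 10: row=5, L[5]='s', prepend. Next row=LF[5]=10
  step 11: row=10, L[10]='s', prepend. Next row=LF[10]=12
  step 12: row=12, L[12]='i', prepend. Next row=LF[12]=6
  step 13: row=6, L[6]='m', prepend. Next row=LF[6]=7
Reversed output: mississipOAQ$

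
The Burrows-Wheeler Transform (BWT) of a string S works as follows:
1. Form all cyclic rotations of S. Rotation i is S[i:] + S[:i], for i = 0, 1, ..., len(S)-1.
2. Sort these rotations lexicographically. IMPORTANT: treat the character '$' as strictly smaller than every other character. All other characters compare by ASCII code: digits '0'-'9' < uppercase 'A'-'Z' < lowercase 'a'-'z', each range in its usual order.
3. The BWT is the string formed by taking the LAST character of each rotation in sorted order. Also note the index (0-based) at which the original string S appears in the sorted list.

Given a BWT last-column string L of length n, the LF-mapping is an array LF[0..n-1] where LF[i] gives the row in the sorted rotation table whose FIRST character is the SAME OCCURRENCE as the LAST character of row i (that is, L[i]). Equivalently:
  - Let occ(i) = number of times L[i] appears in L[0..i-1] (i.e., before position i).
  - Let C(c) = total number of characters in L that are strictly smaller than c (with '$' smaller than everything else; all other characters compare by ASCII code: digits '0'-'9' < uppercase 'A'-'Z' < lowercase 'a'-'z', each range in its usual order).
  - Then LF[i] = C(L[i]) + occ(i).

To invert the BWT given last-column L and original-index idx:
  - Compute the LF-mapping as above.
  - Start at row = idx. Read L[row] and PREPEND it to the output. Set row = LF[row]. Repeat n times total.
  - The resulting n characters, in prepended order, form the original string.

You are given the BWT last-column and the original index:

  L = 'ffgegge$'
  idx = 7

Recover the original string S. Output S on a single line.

Answer: ggegfef$

Derivation:
LF mapping: 3 4 5 1 6 7 2 0
Walk LF starting at row 7, prepending L[row]:
  step 1: row=7, L[7]='$', prepend. Next row=LF[7]=0
  step 2: row=0, L[0]='f', prepend. Next row=LF[0]=3
  step 3: row=3, L[3]='e', prepend. Next row=LF[3]=1
  step 4: row=1, L[1]='f', prepend. Next row=LF[1]=4
  step 5: row=4, L[4]='g', prepend. Next row=LF[4]=6
  step 6: row=6, L[6]='e', prepend. Next row=LF[6]=2
  step 7: row=2, L[2]='g', prepend. Next row=LF[2]=5
  step 8: row=5, L[5]='g', prepend. Next row=LF[5]=7
Reversed output: ggegfef$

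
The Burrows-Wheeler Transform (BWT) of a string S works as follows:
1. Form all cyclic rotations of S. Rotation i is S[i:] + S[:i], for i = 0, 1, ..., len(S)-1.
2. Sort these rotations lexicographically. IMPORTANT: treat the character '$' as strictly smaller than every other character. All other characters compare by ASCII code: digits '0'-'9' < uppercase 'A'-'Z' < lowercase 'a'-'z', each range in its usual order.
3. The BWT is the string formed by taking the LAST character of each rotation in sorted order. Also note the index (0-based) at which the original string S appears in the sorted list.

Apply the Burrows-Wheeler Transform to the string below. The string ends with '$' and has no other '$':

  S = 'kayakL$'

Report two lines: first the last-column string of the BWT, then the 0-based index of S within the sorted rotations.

Answer: Lkyka$a
5

Derivation:
All 7 rotations (rotation i = S[i:]+S[:i]):
  rot[0] = kayakL$
  rot[1] = ayakL$k
  rot[2] = yakL$ka
  rot[3] = akL$kay
  rot[4] = kL$kaya
  rot[5] = L$kayak
  rot[6] = $kayakL
Sorted (with $ < everything):
  sorted[0] = $kayakL  (last char: 'L')
  sorted[1] = L$kayak  (last char: 'k')
  sorted[2] = akL$kay  (last char: 'y')
  sorted[3] = ayakL$k  (last char: 'k')
  sorted[4] = kL$kaya  (last char: 'a')
  sorted[5] = kayakL$  (last char: '$')
  sorted[6] = yakL$ka  (last char: 'a')
Last column: Lkyka$a
Original string S is at sorted index 5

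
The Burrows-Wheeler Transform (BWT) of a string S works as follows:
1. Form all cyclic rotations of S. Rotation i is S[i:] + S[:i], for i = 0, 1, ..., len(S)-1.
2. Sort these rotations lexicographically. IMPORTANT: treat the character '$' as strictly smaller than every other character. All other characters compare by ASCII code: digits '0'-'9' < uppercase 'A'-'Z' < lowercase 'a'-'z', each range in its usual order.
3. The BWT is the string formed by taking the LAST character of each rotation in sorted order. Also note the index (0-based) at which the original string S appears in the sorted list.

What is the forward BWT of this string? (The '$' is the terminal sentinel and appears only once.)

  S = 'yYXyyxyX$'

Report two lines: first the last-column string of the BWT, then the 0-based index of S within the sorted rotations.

All 9 rotations (rotation i = S[i:]+S[:i]):
  rot[0] = yYXyyxyX$
  rot[1] = YXyyxyX$y
  rot[2] = XyyxyX$yY
  rot[3] = yyxyX$yYX
  rot[4] = yxyX$yYXy
  rot[5] = xyX$yYXyy
  rot[6] = yX$yYXyyx
  rot[7] = X$yYXyyxy
  rot[8] = $yYXyyxyX
Sorted (with $ < everything):
  sorted[0] = $yYXyyxyX  (last char: 'X')
  sorted[1] = X$yYXyyxy  (last char: 'y')
  sorted[2] = XyyxyX$yY  (last char: 'Y')
  sorted[3] = YXyyxyX$y  (last char: 'y')
  sorted[4] = xyX$yYXyy  (last char: 'y')
  sorted[5] = yX$yYXyyx  (last char: 'x')
  sorted[6] = yYXyyxyX$  (last char: '$')
  sorted[7] = yxyX$yYXy  (last char: 'y')
  sorted[8] = yyxyX$yYX  (last char: 'X')
Last column: XyYyyx$yX
Original string S is at sorted index 6

Answer: XyYyyx$yX
6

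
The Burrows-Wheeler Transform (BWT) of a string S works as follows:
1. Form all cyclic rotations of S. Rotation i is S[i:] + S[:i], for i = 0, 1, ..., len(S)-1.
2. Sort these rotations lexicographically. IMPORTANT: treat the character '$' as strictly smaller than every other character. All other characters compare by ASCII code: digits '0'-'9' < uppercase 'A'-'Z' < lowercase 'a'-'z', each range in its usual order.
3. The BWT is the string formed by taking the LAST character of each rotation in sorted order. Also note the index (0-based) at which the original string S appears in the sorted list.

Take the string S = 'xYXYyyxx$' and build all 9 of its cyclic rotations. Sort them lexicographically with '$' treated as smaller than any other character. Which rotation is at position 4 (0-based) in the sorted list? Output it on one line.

All 9 rotations (rotation i = S[i:]+S[:i]):
  rot[0] = xYXYyyxx$
  rot[1] = YXYyyxx$x
  rot[2] = XYyyxx$xY
  rot[3] = Yyyxx$xYX
  rot[4] = yyxx$xYXY
  rot[5] = yxx$xYXYy
  rot[6] = xx$xYXYyy
  rot[7] = x$xYXYyyx
  rot[8] = $xYXYyyxx
Sorted (with $ < everything):
  sorted[0] = $xYXYyyxx
  sorted[1] = XYyyxx$xY
  sorted[2] = YXYyyxx$x
  sorted[3] = Yyyxx$xYX
  sorted[4] = x$xYXYyyx
  sorted[5] = xYXYyyxx$
  sorted[6] = xx$xYXYyy
  sorted[7] = yxx$xYXYy
  sorted[8] = yyxx$xYXY
sorted[4] = x$xYXYyyx

Answer: x$xYXYyyx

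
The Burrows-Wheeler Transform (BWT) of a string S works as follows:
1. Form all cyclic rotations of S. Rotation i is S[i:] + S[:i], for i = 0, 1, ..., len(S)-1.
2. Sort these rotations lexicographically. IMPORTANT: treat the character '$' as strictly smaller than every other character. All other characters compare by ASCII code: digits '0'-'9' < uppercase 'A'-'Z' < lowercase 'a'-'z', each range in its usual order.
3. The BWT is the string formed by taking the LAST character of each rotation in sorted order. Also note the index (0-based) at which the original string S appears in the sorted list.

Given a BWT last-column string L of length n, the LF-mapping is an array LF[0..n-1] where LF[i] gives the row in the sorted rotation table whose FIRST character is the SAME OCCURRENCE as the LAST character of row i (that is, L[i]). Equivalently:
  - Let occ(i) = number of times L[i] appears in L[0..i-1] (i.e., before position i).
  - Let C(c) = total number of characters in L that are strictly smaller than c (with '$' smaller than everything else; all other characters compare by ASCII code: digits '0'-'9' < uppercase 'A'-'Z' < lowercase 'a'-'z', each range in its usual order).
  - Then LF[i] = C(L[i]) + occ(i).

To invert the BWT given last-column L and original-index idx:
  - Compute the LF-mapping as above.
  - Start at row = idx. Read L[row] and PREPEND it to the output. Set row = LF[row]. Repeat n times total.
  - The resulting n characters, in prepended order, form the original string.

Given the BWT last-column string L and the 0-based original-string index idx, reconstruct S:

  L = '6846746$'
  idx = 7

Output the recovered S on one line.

LF mapping: 3 7 1 4 6 2 5 0
Walk LF starting at row 7, prepending L[row]:
  step 1: row=7, L[7]='$', prepend. Next row=LF[7]=0
  step 2: row=0, L[0]='6', prepend. Next row=LF[0]=3
  step 3: row=3, L[3]='6', prepend. Next row=LF[3]=4
  step 4: row=4, L[4]='7', prepend. Next row=LF[4]=6
  step 5: row=6, L[6]='6', prepend. Next row=LF[6]=5
  step 6: row=5, L[5]='4', prepend. Next row=LF[5]=2
  step 7: row=2, L[2]='4', prepend. Next row=LF[2]=1
  step 8: row=1, L[1]='8', prepend. Next row=LF[1]=7
Reversed output: 8446766$

Answer: 8446766$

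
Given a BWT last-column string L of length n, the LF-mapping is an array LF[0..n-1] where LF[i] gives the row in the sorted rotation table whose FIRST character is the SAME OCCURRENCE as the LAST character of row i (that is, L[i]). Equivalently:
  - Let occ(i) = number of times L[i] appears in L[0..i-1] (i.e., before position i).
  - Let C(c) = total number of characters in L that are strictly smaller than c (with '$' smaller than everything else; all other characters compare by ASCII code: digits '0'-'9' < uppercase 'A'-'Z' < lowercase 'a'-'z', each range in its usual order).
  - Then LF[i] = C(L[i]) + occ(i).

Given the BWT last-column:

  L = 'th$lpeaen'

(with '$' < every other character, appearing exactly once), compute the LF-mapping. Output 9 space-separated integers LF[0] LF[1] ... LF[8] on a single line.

Char counts: '$':1, 'a':1, 'e':2, 'h':1, 'l':1, 'n':1, 'p':1, 't':1
C (first-col start): C('$')=0, C('a')=1, C('e')=2, C('h')=4, C('l')=5, C('n')=6, C('p')=7, C('t')=8
L[0]='t': occ=0, LF[0]=C('t')+0=8+0=8
L[1]='h': occ=0, LF[1]=C('h')+0=4+0=4
L[2]='$': occ=0, LF[2]=C('$')+0=0+0=0
L[3]='l': occ=0, LF[3]=C('l')+0=5+0=5
L[4]='p': occ=0, LF[4]=C('p')+0=7+0=7
L[5]='e': occ=0, LF[5]=C('e')+0=2+0=2
L[6]='a': occ=0, LF[6]=C('a')+0=1+0=1
L[7]='e': occ=1, LF[7]=C('e')+1=2+1=3
L[8]='n': occ=0, LF[8]=C('n')+0=6+0=6

Answer: 8 4 0 5 7 2 1 3 6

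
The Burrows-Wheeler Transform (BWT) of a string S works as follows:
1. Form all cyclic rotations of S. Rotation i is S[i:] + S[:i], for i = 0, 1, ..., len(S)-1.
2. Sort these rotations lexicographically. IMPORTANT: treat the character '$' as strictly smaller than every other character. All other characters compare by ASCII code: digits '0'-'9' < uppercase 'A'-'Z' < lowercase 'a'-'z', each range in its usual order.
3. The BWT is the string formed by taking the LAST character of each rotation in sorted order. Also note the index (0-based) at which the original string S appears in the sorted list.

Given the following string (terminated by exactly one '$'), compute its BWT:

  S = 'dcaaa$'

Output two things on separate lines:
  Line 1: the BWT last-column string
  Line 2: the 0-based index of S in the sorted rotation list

All 6 rotations (rotation i = S[i:]+S[:i]):
  rot[0] = dcaaa$
  rot[1] = caaa$d
  rot[2] = aaa$dc
  rot[3] = aa$dca
  rot[4] = a$dcaa
  rot[5] = $dcaaa
Sorted (with $ < everything):
  sorted[0] = $dcaaa  (last char: 'a')
  sorted[1] = a$dcaa  (last char: 'a')
  sorted[2] = aa$dca  (last char: 'a')
  sorted[3] = aaa$dc  (last char: 'c')
  sorted[4] = caaa$d  (last char: 'd')
  sorted[5] = dcaaa$  (last char: '$')
Last column: aaacd$
Original string S is at sorted index 5

Answer: aaacd$
5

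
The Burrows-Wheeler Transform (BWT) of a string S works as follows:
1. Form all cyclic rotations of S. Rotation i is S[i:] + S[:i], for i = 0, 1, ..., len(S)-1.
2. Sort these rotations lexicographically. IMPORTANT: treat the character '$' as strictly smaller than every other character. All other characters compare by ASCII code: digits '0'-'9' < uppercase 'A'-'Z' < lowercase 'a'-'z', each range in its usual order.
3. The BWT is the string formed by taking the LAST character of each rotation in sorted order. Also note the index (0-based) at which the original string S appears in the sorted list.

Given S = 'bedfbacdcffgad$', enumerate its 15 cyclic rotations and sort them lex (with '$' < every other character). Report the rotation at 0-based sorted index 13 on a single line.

All 15 rotations (rotation i = S[i:]+S[:i]):
  rot[0] = bedfbacdcffgad$
  rot[1] = edfbacdcffgad$b
  rot[2] = dfbacdcffgad$be
  rot[3] = fbacdcffgad$bed
  rot[4] = bacdcffgad$bedf
  rot[5] = acdcffgad$bedfb
  rot[6] = cdcffgad$bedfba
  rot[7] = dcffgad$bedfbac
  rot[8] = cffgad$bedfbacd
  rot[9] = ffgad$bedfbacdc
  rot[10] = fgad$bedfbacdcf
  rot[11] = gad$bedfbacdcff
  rot[12] = ad$bedfbacdcffg
  rot[13] = d$bedfbacdcffga
  rot[14] = $bedfbacdcffgad
Sorted (with $ < everything):
  sorted[0] = $bedfbacdcffgad
  sorted[1] = acdcffgad$bedfb
  sorted[2] = ad$bedfbacdcffg
  sorted[3] = bacdcffgad$bedf
  sorted[4] = bedfbacdcffgad$
  sorted[5] = cdcffgad$bedfba
  sorted[6] = cffgad$bedfbacd
  sorted[7] = d$bedfbacdcffga
  sorted[8] = dcffgad$bedfbac
  sorted[9] = dfbacdcffgad$be
  sorted[10] = edfbacdcffgad$b
  sorted[11] = fbacdcffgad$bed
  sorted[12] = ffgad$bedfbacdc
  sorted[13] = fgad$bedfbacdcf
  sorted[14] = gad$bedfbacdcff
sorted[13] = fgad$bedfbacdcf

Answer: fgad$bedfbacdcf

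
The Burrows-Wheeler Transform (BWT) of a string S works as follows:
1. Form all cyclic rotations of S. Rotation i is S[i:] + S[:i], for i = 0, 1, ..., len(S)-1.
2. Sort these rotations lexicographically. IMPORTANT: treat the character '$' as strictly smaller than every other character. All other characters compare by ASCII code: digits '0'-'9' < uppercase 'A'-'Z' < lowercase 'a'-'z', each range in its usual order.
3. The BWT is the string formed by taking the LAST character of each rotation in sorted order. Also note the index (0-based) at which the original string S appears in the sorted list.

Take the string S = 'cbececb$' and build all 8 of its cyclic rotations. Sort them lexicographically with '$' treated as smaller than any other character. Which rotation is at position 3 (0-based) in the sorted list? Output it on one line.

All 8 rotations (rotation i = S[i:]+S[:i]):
  rot[0] = cbececb$
  rot[1] = bececb$c
  rot[2] = ececb$cb
  rot[3] = cecb$cbe
  rot[4] = ecb$cbec
  rot[5] = cb$cbece
  rot[6] = b$cbecec
  rot[7] = $cbececb
Sorted (with $ < everything):
  sorted[0] = $cbececb
  sorted[1] = b$cbecec
  sorted[2] = bececb$c
  sorted[3] = cb$cbece
  sorted[4] = cbececb$
  sorted[5] = cecb$cbe
  sorted[6] = ecb$cbec
  sorted[7] = ececb$cb
sorted[3] = cb$cbece

Answer: cb$cbece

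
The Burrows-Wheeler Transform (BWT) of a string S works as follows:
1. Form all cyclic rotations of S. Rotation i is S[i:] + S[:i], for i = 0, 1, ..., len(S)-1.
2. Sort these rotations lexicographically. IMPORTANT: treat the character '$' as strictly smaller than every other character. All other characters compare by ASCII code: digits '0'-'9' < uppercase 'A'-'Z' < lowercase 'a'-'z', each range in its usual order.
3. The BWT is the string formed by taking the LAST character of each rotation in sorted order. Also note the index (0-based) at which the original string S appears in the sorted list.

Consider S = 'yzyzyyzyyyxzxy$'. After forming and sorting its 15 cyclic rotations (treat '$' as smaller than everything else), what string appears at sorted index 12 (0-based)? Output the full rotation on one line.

All 15 rotations (rotation i = S[i:]+S[:i]):
  rot[0] = yzyzyyzyyyxzxy$
  rot[1] = zyzyyzyyyxzxy$y
  rot[2] = yzyyzyyyxzxy$yz
  rot[3] = zyyzyyyxzxy$yzy
  rot[4] = yyzyyyxzxy$yzyz
  rot[5] = yzyyyxzxy$yzyzy
  rot[6] = zyyyxzxy$yzyzyy
  rot[7] = yyyxzxy$yzyzyyz
  rot[8] = yyxzxy$yzyzyyzy
  rot[9] = yxzxy$yzyzyyzyy
  rot[10] = xzxy$yzyzyyzyyy
  rot[11] = zxy$yzyzyyzyyyx
  rot[12] = xy$yzyzyyzyyyxz
  rot[13] = y$yzyzyyzyyyxzx
  rot[14] = $yzyzyyzyyyxzxy
Sorted (with $ < everything):
  sorted[0] = $yzyzyyzyyyxzxy
  sorted[1] = xy$yzyzyyzyyyxz
  sorted[2] = xzxy$yzyzyyzyyy
  sorted[3] = y$yzyzyyzyyyxzx
  sorted[4] = yxzxy$yzyzyyzyy
  sorted[5] = yyxzxy$yzyzyyzy
  sorted[6] = yyyxzxy$yzyzyyz
  sorted[7] = yyzyyyxzxy$yzyz
  sorted[8] = yzyyyxzxy$yzyzy
  sorted[9] = yzyyzyyyxzxy$yz
  sorted[10] = yzyzyyzyyyxzxy$
  sorted[11] = zxy$yzyzyyzyyyx
  sorted[12] = zyyyxzxy$yzyzyy
  sorted[13] = zyyzyyyxzxy$yzy
  sorted[14] = zyzyyzyyyxzxy$y
sorted[12] = zyyyxzxy$yzyzyy

Answer: zyyyxzxy$yzyzyy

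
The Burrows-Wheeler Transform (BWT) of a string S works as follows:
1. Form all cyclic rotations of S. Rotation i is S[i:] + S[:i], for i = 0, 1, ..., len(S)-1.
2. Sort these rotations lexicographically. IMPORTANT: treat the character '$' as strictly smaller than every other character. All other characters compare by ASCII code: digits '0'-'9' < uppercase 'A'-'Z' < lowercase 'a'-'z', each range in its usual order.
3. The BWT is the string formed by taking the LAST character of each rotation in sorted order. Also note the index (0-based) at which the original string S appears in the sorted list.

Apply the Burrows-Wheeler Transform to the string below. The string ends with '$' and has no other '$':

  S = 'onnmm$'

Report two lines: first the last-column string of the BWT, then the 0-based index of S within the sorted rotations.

Answer: mmnno$
5

Derivation:
All 6 rotations (rotation i = S[i:]+S[:i]):
  rot[0] = onnmm$
  rot[1] = nnmm$o
  rot[2] = nmm$on
  rot[3] = mm$onn
  rot[4] = m$onnm
  rot[5] = $onnmm
Sorted (with $ < everything):
  sorted[0] = $onnmm  (last char: 'm')
  sorted[1] = m$onnm  (last char: 'm')
  sorted[2] = mm$onn  (last char: 'n')
  sorted[3] = nmm$on  (last char: 'n')
  sorted[4] = nnmm$o  (last char: 'o')
  sorted[5] = onnmm$  (last char: '$')
Last column: mmnno$
Original string S is at sorted index 5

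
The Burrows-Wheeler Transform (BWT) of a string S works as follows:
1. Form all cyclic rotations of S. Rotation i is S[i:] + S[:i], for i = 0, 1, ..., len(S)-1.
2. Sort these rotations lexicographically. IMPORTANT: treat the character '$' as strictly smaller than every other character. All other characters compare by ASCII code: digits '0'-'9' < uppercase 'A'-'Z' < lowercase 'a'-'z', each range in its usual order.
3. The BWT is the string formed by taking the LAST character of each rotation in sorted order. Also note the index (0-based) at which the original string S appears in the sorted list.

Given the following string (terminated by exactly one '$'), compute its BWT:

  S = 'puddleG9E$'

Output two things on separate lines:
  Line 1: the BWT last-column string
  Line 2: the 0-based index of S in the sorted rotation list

All 10 rotations (rotation i = S[i:]+S[:i]):
  rot[0] = puddleG9E$
  rot[1] = uddleG9E$p
  rot[2] = ddleG9E$pu
  rot[3] = dleG9E$pud
  rot[4] = leG9E$pudd
  rot[5] = eG9E$puddl
  rot[6] = G9E$puddle
  rot[7] = 9E$puddleG
  rot[8] = E$puddleG9
  rot[9] = $puddleG9E
Sorted (with $ < everything):
  sorted[0] = $puddleG9E  (last char: 'E')
  sorted[1] = 9E$puddleG  (last char: 'G')
  sorted[2] = E$puddleG9  (last char: '9')
  sorted[3] = G9E$puddle  (last char: 'e')
  sorted[4] = ddleG9E$pu  (last char: 'u')
  sorted[5] = dleG9E$pud  (last char: 'd')
  sorted[6] = eG9E$puddl  (last char: 'l')
  sorted[7] = leG9E$pudd  (last char: 'd')
  sorted[8] = puddleG9E$  (last char: '$')
  sorted[9] = uddleG9E$p  (last char: 'p')
Last column: EG9eudld$p
Original string S is at sorted index 8

Answer: EG9eudld$p
8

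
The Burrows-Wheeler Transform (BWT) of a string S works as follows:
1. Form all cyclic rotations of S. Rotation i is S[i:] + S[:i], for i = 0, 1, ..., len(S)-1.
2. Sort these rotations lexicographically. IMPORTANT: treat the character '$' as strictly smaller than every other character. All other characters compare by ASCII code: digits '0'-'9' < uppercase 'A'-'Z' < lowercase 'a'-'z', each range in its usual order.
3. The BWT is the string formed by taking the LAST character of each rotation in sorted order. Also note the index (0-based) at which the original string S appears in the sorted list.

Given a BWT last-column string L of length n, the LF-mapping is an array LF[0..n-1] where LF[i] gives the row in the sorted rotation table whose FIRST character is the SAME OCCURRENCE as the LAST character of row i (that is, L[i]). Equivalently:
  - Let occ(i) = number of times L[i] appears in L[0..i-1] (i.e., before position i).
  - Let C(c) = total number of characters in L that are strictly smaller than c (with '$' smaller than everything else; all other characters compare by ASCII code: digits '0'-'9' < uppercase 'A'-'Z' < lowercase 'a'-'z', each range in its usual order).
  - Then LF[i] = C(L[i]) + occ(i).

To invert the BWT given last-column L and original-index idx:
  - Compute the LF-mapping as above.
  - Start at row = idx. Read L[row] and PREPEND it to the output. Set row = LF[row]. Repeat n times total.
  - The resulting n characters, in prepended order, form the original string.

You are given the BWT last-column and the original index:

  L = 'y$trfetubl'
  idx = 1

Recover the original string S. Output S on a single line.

LF mapping: 9 0 6 5 3 2 7 8 1 4
Walk LF starting at row 1, prepending L[row]:
  step 1: row=1, L[1]='$', prepend. Next row=LF[1]=0
  step 2: row=0, L[0]='y', prepend. Next row=LF[0]=9
  step 3: row=9, L[9]='l', prepend. Next row=LF[9]=4
  step 4: row=4, L[4]='f', prepend. Next row=LF[4]=3
  step 5: row=3, L[3]='r', prepend. Next row=LF[3]=5
  step 6: row=5, L[5]='e', prepend. Next row=LF[5]=2
  step 7: row=2, L[2]='t', prepend. Next row=LF[2]=6
  step 8: row=6, L[6]='t', prepend. Next row=LF[6]=7
  step 9: row=7, L[7]='u', prepend. Next row=LF[7]=8
  step 10: row=8, L[8]='b', prepend. Next row=LF[8]=1
Reversed output: butterfly$

Answer: butterfly$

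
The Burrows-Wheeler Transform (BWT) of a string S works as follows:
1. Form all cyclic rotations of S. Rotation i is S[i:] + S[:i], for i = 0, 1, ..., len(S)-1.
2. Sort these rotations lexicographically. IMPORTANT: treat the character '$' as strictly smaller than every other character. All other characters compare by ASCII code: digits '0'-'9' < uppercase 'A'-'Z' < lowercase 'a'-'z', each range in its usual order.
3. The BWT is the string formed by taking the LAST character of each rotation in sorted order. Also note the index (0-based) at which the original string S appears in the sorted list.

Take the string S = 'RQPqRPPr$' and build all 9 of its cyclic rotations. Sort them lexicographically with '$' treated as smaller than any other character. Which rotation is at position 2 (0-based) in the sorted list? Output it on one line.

Answer: PqRPPr$RQ

Derivation:
All 9 rotations (rotation i = S[i:]+S[:i]):
  rot[0] = RQPqRPPr$
  rot[1] = QPqRPPr$R
  rot[2] = PqRPPr$RQ
  rot[3] = qRPPr$RQP
  rot[4] = RPPr$RQPq
  rot[5] = PPr$RQPqR
  rot[6] = Pr$RQPqRP
  rot[7] = r$RQPqRPP
  rot[8] = $RQPqRPPr
Sorted (with $ < everything):
  sorted[0] = $RQPqRPPr
  sorted[1] = PPr$RQPqR
  sorted[2] = PqRPPr$RQ
  sorted[3] = Pr$RQPqRP
  sorted[4] = QPqRPPr$R
  sorted[5] = RPPr$RQPq
  sorted[6] = RQPqRPPr$
  sorted[7] = qRPPr$RQP
  sorted[8] = r$RQPqRPP
sorted[2] = PqRPPr$RQ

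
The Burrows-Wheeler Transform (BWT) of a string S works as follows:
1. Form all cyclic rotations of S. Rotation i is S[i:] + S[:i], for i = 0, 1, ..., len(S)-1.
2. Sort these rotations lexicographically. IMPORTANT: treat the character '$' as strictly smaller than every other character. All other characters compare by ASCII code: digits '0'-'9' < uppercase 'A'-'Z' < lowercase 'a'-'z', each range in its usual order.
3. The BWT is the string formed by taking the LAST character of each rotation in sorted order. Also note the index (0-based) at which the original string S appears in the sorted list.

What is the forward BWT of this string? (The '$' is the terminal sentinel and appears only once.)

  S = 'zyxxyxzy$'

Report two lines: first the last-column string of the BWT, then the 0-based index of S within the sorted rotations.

All 9 rotations (rotation i = S[i:]+S[:i]):
  rot[0] = zyxxyxzy$
  rot[1] = yxxyxzy$z
  rot[2] = xxyxzy$zy
  rot[3] = xyxzy$zyx
  rot[4] = yxzy$zyxx
  rot[5] = xzy$zyxxy
  rot[6] = zy$zyxxyx
  rot[7] = y$zyxxyxz
  rot[8] = $zyxxyxzy
Sorted (with $ < everything):
  sorted[0] = $zyxxyxzy  (last char: 'y')
  sorted[1] = xxyxzy$zy  (last char: 'y')
  sorted[2] = xyxzy$zyx  (last char: 'x')
  sorted[3] = xzy$zyxxy  (last char: 'y')
  sorted[4] = y$zyxxyxz  (last char: 'z')
  sorted[5] = yxxyxzy$z  (last char: 'z')
  sorted[6] = yxzy$zyxx  (last char: 'x')
  sorted[7] = zy$zyxxyx  (last char: 'x')
  sorted[8] = zyxxyxzy$  (last char: '$')
Last column: yyxyzzxx$
Original string S is at sorted index 8

Answer: yyxyzzxx$
8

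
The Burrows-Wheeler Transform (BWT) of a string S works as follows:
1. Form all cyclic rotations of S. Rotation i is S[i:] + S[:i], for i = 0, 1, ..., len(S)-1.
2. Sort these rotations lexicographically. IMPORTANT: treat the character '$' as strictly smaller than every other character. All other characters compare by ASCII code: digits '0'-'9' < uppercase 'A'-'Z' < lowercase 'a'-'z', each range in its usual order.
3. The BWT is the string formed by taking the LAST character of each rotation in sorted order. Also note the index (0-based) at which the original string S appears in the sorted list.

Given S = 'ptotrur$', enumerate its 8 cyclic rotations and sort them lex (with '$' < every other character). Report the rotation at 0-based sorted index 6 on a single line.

All 8 rotations (rotation i = S[i:]+S[:i]):
  rot[0] = ptotrur$
  rot[1] = totrur$p
  rot[2] = otrur$pt
  rot[3] = trur$pto
  rot[4] = rur$ptot
  rot[5] = ur$ptotr
  rot[6] = r$ptotru
  rot[7] = $ptotrur
Sorted (with $ < everything):
  sorted[0] = $ptotrur
  sorted[1] = otrur$pt
  sorted[2] = ptotrur$
  sorted[3] = r$ptotru
  sorted[4] = rur$ptot
  sorted[5] = totrur$p
  sorted[6] = trur$pto
  sorted[7] = ur$ptotr
sorted[6] = trur$pto

Answer: trur$pto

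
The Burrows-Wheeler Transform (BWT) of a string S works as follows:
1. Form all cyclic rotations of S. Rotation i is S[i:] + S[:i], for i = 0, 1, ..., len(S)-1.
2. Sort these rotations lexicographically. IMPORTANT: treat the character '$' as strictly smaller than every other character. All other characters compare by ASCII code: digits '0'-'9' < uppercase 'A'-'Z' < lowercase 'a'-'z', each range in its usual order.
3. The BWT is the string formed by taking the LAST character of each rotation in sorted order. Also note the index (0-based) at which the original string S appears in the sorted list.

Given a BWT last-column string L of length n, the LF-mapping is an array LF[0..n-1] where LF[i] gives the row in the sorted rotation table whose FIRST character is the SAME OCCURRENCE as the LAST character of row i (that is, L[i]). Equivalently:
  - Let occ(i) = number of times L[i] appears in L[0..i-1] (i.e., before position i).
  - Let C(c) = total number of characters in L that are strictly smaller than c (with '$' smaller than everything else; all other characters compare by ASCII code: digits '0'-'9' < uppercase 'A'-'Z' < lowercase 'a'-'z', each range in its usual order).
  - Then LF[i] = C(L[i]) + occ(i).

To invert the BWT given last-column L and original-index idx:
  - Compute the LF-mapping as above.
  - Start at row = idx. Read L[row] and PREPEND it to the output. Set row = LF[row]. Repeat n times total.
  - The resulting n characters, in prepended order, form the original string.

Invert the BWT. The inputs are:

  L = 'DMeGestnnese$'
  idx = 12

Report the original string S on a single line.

LF mapping: 1 3 4 2 5 10 12 8 9 6 11 7 0
Walk LF starting at row 12, prepending L[row]:
  step 1: row=12, L[12]='$', prepend. Next row=LF[12]=0
  step 2: row=0, L[0]='D', prepend. Next row=LF[0]=1
  step 3: row=1, L[1]='M', prepend. Next row=LF[1]=3
  step 4: row=3, L[3]='G', prepend. Next row=LF[3]=2
  step 5: row=2, L[2]='e', prepend. Next row=LF[2]=4
  step 6: row=4, L[4]='e', prepend. Next row=LF[4]=5
  step 7: row=5, L[5]='s', prepend. Next row=LF[5]=10
  step 8: row=10, L[10]='s', prepend. Next row=LF[10]=11
  step 9: row=11, L[11]='e', prepend. Next row=LF[11]=7
  step 10: row=7, L[7]='n', prepend. Next row=LF[7]=8
  step 11: row=8, L[8]='n', prepend. Next row=LF[8]=9
  step 12: row=9, L[9]='e', prepend. Next row=LF[9]=6
  step 13: row=6, L[6]='t', prepend. Next row=LF[6]=12
Reversed output: tennesseeGMD$

Answer: tennesseeGMD$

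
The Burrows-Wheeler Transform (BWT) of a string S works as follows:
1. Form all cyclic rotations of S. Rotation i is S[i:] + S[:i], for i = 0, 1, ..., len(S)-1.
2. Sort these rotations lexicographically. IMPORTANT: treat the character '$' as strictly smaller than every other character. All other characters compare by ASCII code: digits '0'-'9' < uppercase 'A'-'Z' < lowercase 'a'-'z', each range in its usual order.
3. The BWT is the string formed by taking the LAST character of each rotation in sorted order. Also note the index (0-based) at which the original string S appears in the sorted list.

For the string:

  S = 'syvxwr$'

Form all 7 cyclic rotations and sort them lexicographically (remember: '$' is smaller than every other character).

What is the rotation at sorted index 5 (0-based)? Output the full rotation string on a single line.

Answer: xwr$syv

Derivation:
All 7 rotations (rotation i = S[i:]+S[:i]):
  rot[0] = syvxwr$
  rot[1] = yvxwr$s
  rot[2] = vxwr$sy
  rot[3] = xwr$syv
  rot[4] = wr$syvx
  rot[5] = r$syvxw
  rot[6] = $syvxwr
Sorted (with $ < everything):
  sorted[0] = $syvxwr
  sorted[1] = r$syvxw
  sorted[2] = syvxwr$
  sorted[3] = vxwr$sy
  sorted[4] = wr$syvx
  sorted[5] = xwr$syv
  sorted[6] = yvxwr$s
sorted[5] = xwr$syv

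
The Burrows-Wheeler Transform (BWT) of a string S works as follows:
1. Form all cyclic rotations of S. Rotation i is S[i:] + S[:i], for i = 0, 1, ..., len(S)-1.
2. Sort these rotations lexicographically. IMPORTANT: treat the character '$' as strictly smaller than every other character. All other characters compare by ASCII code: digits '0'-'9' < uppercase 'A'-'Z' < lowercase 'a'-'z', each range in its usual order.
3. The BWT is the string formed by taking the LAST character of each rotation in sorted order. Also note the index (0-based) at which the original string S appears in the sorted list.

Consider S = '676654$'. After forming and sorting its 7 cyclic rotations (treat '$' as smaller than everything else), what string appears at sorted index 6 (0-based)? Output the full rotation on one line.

All 7 rotations (rotation i = S[i:]+S[:i]):
  rot[0] = 676654$
  rot[1] = 76654$6
  rot[2] = 6654$67
  rot[3] = 654$676
  rot[4] = 54$6766
  rot[5] = 4$67665
  rot[6] = $676654
Sorted (with $ < everything):
  sorted[0] = $676654
  sorted[1] = 4$67665
  sorted[2] = 54$6766
  sorted[3] = 654$676
  sorted[4] = 6654$67
  sorted[5] = 676654$
  sorted[6] = 76654$6
sorted[6] = 76654$6

Answer: 76654$6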